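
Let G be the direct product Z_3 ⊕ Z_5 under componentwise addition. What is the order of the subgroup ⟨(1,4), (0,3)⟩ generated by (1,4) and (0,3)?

15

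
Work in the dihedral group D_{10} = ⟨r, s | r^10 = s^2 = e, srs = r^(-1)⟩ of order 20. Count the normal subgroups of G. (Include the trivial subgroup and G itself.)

G has 22 subgroups. Checking conjugation-invariance by order — order 1: 1/1 normal; order 2: 1/11 normal; order 4: 0/5 normal; order 5: 1/1 normal; order 10: 3/3 normal; order 20: 1/1 normal.
Total normal subgroups: 7.

7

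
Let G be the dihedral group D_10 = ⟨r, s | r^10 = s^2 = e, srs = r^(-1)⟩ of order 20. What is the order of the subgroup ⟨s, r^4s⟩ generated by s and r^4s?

|⟨s⟩| = 2 and |⟨r^4s⟩| = 2, so |H| is a multiple of lcm(2, 2) = 2 and divides |G| = 20.
Closing under the operation: H = {e, r^2, r^4, r^6, r^8, s, r^2s, r^4s, r^6s, r^8s}, so |H| = 10.

10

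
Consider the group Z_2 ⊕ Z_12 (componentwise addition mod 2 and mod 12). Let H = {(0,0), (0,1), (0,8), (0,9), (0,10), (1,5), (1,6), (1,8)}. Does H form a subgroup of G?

No

(0,1) ∈ H but its inverse (0,11) ∉ H, so H is not a subgroup.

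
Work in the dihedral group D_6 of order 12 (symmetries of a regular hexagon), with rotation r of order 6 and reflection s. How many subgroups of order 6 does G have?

|G| = 12 and 6 | 12, so subgroups of order 6 are possible by Lagrange.
The subgroups of order 6 are: {e, r, r^2, r^3, r^4, r^5}; {e, r^2, r^4, s, r^2s, r^4s}; {e, r^2, r^4, rs, r^3s, r^5s}.
So G has 3 subgroups of order 6.

3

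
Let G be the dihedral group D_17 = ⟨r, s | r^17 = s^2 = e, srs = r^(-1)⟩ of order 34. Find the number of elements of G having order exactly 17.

16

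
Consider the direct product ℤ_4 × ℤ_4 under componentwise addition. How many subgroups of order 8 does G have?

3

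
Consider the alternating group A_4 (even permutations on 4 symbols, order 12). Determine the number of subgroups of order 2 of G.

3

|G| = 12 and 2 | 12, so subgroups of order 2 are possible by Lagrange.
The subgroups of order 2 are: {e, (1 2)(3 4)}; {e, (1 3)(2 4)}; {e, (1 4)(2 3)}.
So G has 3 subgroups of order 2.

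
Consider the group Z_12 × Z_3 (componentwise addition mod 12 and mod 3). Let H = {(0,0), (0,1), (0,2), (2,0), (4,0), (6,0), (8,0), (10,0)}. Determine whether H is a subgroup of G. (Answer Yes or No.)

|H| = 8 does not divide |G| = 36, so by Lagrange H is not a subgroup.

No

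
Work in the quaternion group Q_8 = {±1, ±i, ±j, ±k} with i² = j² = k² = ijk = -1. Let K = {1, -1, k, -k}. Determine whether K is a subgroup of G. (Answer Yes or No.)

|K| = 4 divides |G| = 8, consistent with Lagrange.
K contains the identity, every element's inverse is in K, and K is closed under ·: it is a subgroup.
In fact K = ⟨-k⟩.

Yes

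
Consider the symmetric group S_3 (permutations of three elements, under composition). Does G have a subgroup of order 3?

Yes

3 | 6. A subgroup of order 3 is {e, (1 2 3), (1 3 2)}.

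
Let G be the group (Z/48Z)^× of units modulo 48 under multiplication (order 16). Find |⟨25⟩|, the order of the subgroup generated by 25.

Compute successive powers of 25 mod 48: 25, 1; 25^2 ≡ 1 (mod 48).
So |⟨25⟩| = 2.

2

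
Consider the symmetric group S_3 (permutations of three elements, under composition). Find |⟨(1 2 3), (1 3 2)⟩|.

3

|⟨(1 2 3)⟩| = 3 and |⟨(1 3 2)⟩| = 3, so |H| is a multiple of lcm(3, 3) = 3 and divides |G| = 6.
Closing under the operation: H = {e, (1 2 3), (1 3 2)}, so |H| = 3.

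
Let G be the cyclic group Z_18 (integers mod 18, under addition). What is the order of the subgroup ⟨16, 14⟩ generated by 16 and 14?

|⟨16⟩| = 9 and |⟨14⟩| = 9, so |H| is a multiple of lcm(9, 9) = 9 and divides |G| = 18.
Closing under the operation: H = {0, 2, 4, 6, 8, 10, 12, 14, 16}, so |H| = 9.

9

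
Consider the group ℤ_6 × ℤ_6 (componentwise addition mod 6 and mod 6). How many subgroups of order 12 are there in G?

|G| = 36 and 12 | 36, so subgroups of order 12 are possible by Lagrange.
The subgroups of order 12 are: {(0,0), (0,1), (0,2), (0,3), (0,4), (0,5), (3,0), (3,1), (3,2), (3,3), (3,4), (3,5)}; {(0,0), (0,3), (1,0), (1,3), (2,0), (2,3), (3,0), (3,3), (4,0), (4,3), (5,0), (5,3)}; {(0,0), (0,3), (1,1), (1,4), (2,2), (2,5), (3,0), (3,3), (4,1), (4,4), (5,2), (5,5)}; {(0,0), (0,3), (1,2), (1,5), (2,1), (2,4), (3,0), (3,3), (4,2), (4,5), (5,1), (5,4)}.
So G has 4 subgroups of order 12.

4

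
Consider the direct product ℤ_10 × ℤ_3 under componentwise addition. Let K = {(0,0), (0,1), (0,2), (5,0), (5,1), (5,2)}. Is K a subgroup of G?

Yes

|K| = 6 divides |G| = 30, consistent with Lagrange.
K contains the identity, every element's inverse is in K, and K is closed under +: it is a subgroup.
In fact K = ⟨(5,1)⟩.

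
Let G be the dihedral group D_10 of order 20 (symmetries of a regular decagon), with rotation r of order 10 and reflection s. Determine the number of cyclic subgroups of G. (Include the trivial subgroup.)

14

Each element a generates a cyclic subgroup ⟨a⟩; distinct elements may generate the same one (a cyclic group of order d has φ(d) generators).
Cyclic subgroups by order — order 1: 1; order 2: 11; order 5: 1; order 10: 1.
Total: 14.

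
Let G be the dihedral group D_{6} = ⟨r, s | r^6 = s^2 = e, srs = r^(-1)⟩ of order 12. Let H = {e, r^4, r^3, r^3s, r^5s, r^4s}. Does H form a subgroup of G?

r^4 ∈ H but its inverse r^2 ∉ H, so H is not a subgroup.

No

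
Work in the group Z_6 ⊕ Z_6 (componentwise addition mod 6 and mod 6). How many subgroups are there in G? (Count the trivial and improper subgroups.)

30

|G| = 36, so by Lagrange every subgroup order divides 36. Divisors: 1, 2, 3, 4, 6, 9, 12, 18, 36.
Subgroups by order — order 1: 1; order 2: 3; order 3: 4; order 4: 1; order 6: 12; order 9: 1; order 12: 4; order 18: 3; order 36: 1.
Total: 1 + 3 + 4 + 1 + 12 + 1 + 4 + 3 + 1 = 30.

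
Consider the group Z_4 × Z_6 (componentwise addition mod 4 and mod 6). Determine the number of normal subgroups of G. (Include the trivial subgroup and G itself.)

G is abelian, so every subgroup is normal.
G has 16 subgroups in total, hence 16 normal subgroups.

16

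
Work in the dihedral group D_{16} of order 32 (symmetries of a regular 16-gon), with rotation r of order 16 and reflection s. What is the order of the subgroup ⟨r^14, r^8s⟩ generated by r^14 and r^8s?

16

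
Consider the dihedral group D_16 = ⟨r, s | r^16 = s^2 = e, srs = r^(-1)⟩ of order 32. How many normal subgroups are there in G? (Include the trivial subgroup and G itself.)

G has 36 subgroups. Checking conjugation-invariance by order — order 1: 1/1 normal; order 2: 1/17 normal; order 4: 1/9 normal; order 8: 1/5 normal; order 16: 3/3 normal; order 32: 1/1 normal.
Total normal subgroups: 8.

8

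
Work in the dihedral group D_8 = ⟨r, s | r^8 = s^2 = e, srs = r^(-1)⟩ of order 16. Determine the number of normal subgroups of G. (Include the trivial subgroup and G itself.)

7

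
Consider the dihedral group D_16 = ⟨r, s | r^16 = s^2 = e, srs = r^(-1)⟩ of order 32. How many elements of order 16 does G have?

8

The elements of order 16 are: r, r^3, r^5, r^7, r^9, r^11, r^13, r^15.
That's 8.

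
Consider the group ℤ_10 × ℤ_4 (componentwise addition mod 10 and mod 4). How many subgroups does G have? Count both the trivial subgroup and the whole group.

|G| = 40, so by Lagrange every subgroup order divides 40. Divisors: 1, 2, 4, 5, 8, 10, 20, 40.
Subgroups by order — order 1: 1; order 2: 3; order 4: 3; order 5: 1; order 8: 1; order 10: 3; order 20: 3; order 40: 1.
Total: 1 + 3 + 3 + 1 + 1 + 3 + 3 + 1 = 16.

16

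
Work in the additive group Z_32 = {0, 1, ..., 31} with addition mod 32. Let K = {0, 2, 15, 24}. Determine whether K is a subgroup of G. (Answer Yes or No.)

No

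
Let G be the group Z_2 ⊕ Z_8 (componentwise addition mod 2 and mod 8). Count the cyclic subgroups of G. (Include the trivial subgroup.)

Group the elements of G by the cyclic subgroup they generate; each cyclic subgroup of order d accounts for φ(d) elements.
Cyclic subgroups by order — order 1: 1; order 2: 3; order 4: 2; order 8: 2.
Total: 8.

8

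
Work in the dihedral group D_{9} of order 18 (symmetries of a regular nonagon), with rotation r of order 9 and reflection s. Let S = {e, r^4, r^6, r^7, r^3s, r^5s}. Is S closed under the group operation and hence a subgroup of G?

No

r^4 ∈ S but its inverse r^5 ∉ S, so S is not a subgroup.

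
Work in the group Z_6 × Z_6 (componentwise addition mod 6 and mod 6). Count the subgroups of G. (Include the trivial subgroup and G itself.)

|G| = 36, so by Lagrange every subgroup order divides 36. Divisors: 1, 2, 3, 4, 6, 9, 12, 18, 36.
Subgroups by order — order 1: 1; order 2: 3; order 3: 4; order 4: 1; order 6: 12; order 9: 1; order 12: 4; order 18: 3; order 36: 1.
Total: 1 + 3 + 4 + 1 + 12 + 1 + 4 + 3 + 1 = 30.

30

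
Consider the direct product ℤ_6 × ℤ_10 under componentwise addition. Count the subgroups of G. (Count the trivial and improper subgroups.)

20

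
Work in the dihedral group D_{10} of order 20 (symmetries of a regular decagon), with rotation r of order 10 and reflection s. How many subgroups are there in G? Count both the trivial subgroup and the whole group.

22

|G| = 20, so by Lagrange every subgroup order divides 20. Divisors: 1, 2, 4, 5, 10, 20.
Subgroups by order — order 1: 1; order 2: 11; order 4: 5; order 5: 1; order 10: 3; order 20: 1.
Total: 1 + 11 + 5 + 1 + 3 + 1 = 22.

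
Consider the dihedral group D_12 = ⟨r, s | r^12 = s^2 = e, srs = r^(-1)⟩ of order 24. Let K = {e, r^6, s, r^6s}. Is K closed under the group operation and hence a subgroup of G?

|K| = 4 divides |G| = 24, consistent with Lagrange.
K contains the identity, every element's inverse is in K, and K is closed under ·: it is a subgroup.

Yes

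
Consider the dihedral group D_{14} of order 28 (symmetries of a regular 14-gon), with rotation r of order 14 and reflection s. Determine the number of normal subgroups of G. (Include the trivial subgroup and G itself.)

G has 28 subgroups. Checking conjugation-invariance by order — order 1: 1/1 normal; order 2: 1/15 normal; order 4: 0/7 normal; order 7: 1/1 normal; order 14: 3/3 normal; order 28: 1/1 normal.
Total normal subgroups: 7.

7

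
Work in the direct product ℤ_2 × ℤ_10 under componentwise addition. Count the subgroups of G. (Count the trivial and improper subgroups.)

|G| = 20, so by Lagrange every subgroup order divides 20. Divisors: 1, 2, 4, 5, 10, 20.
Subgroups by order — order 1: 1; order 2: 3; order 4: 1; order 5: 1; order 10: 3; order 20: 1.
Total: 1 + 3 + 1 + 1 + 3 + 1 = 10.

10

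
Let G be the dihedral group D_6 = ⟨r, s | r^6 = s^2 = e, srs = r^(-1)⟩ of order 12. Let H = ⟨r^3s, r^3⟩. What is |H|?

|⟨r^3s⟩| = 2 and |⟨r^3⟩| = 2, so |H| is a multiple of lcm(2, 2) = 2 and divides |G| = 12.
Closing under the operation: H = {e, r^3, s, r^3s}, so |H| = 4.

4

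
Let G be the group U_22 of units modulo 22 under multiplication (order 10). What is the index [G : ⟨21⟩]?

5

|⟨21⟩| = 2 and |G| = 10.
By Lagrange, [G : H] = |G|/|H| = 10/2 = 5.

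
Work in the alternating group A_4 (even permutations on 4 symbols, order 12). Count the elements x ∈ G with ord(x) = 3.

The elements of order 3 are: (2 3 4), (2 4 3), (1 2 3), (1 2 4), (1 3 2), (1 3 4), (1 4 2), (1 4 3).
That's 8.

8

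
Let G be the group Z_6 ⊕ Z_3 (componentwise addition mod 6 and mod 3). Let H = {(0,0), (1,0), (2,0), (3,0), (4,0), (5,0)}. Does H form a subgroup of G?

|H| = 6 divides |G| = 18, consistent with Lagrange.
H contains the identity, every element's inverse is in H, and H is closed under +: it is a subgroup.
In fact H = ⟨(5,0)⟩.

Yes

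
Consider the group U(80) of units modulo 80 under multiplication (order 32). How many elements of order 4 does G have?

24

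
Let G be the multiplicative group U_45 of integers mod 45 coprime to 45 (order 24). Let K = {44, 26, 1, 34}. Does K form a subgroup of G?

No

34 ∈ K but its inverse 4 ∉ K, so K is not a subgroup.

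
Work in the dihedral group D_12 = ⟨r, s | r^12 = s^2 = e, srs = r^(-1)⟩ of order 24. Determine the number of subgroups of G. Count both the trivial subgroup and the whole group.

|G| = 24, so by Lagrange every subgroup order divides 24. Divisors: 1, 2, 3, 4, 6, 8, 12, 24.
Subgroups by order — order 1: 1; order 2: 13; order 3: 1; order 4: 7; order 6: 5; order 8: 3; order 12: 3; order 24: 1.
Total: 1 + 13 + 1 + 7 + 5 + 3 + 3 + 1 = 34.

34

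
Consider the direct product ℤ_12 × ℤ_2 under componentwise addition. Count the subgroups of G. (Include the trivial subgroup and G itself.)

|G| = 24, so by Lagrange every subgroup order divides 24. Divisors: 1, 2, 3, 4, 6, 8, 12, 24.
Subgroups by order — order 1: 1; order 2: 3; order 3: 1; order 4: 3; order 6: 3; order 8: 1; order 12: 3; order 24: 1.
Total: 1 + 3 + 1 + 3 + 3 + 1 + 3 + 1 = 16.

16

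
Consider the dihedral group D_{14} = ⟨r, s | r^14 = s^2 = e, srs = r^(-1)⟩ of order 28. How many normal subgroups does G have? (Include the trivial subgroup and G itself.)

7

G has 28 subgroups. Checking conjugation-invariance by order — order 1: 1/1 normal; order 2: 1/15 normal; order 4: 0/7 normal; order 7: 1/1 normal; order 14: 3/3 normal; order 28: 1/1 normal.
Total normal subgroups: 7.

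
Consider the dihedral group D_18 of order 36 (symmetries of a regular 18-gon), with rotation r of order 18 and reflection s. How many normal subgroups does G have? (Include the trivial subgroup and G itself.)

9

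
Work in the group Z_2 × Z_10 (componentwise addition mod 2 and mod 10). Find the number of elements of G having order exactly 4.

An element (a,b) has order lcm(ord(a), ord(b)); count pairs with lcm equal to 4.
Enumerating gives 0 such elements.

0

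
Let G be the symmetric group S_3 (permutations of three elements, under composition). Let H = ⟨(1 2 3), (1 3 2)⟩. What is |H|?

|⟨(1 2 3)⟩| = 3 and |⟨(1 3 2)⟩| = 3, so |H| is a multiple of lcm(3, 3) = 3 and divides |G| = 6.
Closing under the operation: H = {e, (1 2 3), (1 3 2)}, so |H| = 3.

3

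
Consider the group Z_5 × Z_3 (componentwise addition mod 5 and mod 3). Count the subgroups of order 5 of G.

1

|G| = 15 and 5 | 15, so subgroups of order 5 are possible by Lagrange.
The subgroups of order 5 are: {(0,0), (1,0), (2,0), (3,0), (4,0)}.
So G has 1 subgroup of order 5.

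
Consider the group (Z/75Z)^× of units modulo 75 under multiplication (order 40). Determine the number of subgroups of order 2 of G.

3

|G| = 40 and 2 | 40, so subgroups of order 2 are possible by Lagrange.
The subgroups of order 2 are: {1, 26}; {1, 49}; {1, 74}.
So G has 3 subgroups of order 2.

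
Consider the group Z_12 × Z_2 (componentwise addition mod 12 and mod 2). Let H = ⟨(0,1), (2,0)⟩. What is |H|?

|⟨(0,1)⟩| = 2 and |⟨(2,0)⟩| = 6, so |H| is a multiple of lcm(2, 6) = 6 and divides |G| = 24.
Closing under the operation: H = {(0,0), (0,1), (2,0), (2,1), (4,0), (4,1), (6,0), (6,1), (8,0), (8,1), (10,0), (10,1)}, so |H| = 12.

12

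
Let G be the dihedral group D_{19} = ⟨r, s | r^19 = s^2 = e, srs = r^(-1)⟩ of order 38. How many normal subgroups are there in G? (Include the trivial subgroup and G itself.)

3

G has 22 subgroups. Checking conjugation-invariance by order — order 1: 1/1 normal; order 2: 0/19 normal; order 19: 1/1 normal; order 38: 1/1 normal.
Total normal subgroups: 3.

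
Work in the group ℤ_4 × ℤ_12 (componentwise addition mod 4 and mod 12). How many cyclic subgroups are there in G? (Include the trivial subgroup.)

Each element a generates a cyclic subgroup ⟨a⟩; distinct elements may generate the same one (a cyclic group of order d has φ(d) generators).
Cyclic subgroups by order — order 1: 1; order 2: 3; order 3: 1; order 4: 6; order 6: 3; order 12: 6.
Total: 20.

20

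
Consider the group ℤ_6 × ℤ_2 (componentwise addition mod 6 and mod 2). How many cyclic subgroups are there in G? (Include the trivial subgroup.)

Each element a generates a cyclic subgroup ⟨a⟩; distinct elements may generate the same one (a cyclic group of order d has φ(d) generators).
Cyclic subgroups by order — order 1: 1; order 2: 3; order 3: 1; order 6: 3.
Total: 8.

8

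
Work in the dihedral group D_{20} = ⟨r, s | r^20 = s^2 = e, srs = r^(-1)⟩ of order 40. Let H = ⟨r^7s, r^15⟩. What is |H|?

|⟨r^7s⟩| = 2 and |⟨r^15⟩| = 4, so |H| is a multiple of lcm(2, 4) = 4 and divides |G| = 40.
Closing under the operation: H = {e, r^5, r^10, r^15, r^2s, r^7s, r^12s, r^17s}, so |H| = 8.

8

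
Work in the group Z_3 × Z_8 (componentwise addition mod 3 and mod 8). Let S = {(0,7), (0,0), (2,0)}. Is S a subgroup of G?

No

(0,7) ∈ S but its inverse (0,1) ∉ S, so S is not a subgroup.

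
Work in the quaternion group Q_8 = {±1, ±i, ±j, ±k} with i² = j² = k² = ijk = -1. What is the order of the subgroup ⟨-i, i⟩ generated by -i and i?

|⟨-i⟩| = 4 and |⟨i⟩| = 4, so |H| is a multiple of lcm(4, 4) = 4 and divides |G| = 8.
Closing under the operation: H = {1, -1, i, -i}, so |H| = 4.

4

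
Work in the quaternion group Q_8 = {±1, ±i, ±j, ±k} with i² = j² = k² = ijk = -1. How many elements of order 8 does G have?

0

No element of G has order 8 (even though 8 | 8).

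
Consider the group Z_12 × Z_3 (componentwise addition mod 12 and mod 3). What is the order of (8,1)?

3

The order of (8,1) in Z_12 × Z_3 is lcm(ord(8) in Z_12, ord(1) in Z_3).
ord(8) = 3 and ord(1) = 3, so |⟨(8,1)⟩| = lcm(3, 3) = 3.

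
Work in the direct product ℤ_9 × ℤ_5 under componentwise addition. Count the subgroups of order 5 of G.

|G| = 45 and 5 | 45, so subgroups of order 5 are possible by Lagrange.
The subgroups of order 5 are: {(0,0), (0,1), (0,2), (0,3), (0,4)}.
So G has 1 subgroup of order 5.

1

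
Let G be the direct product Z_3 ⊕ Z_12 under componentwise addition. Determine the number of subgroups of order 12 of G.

|G| = 36 and 12 | 36, so subgroups of order 12 are possible by Lagrange.
The subgroups of order 12 are: {(0,0), (0,1), (0,2), (0,3), (0,4), (0,5), (0,6), (0,7), (0,8), (0,9), (0,10), (0,11)}; {(0,0), (0,3), (0,6), (0,9), (1,0), (1,3), (1,6), (1,9), (2,0), (2,3), (2,6), (2,9)}; {(0,0), (0,3), (0,6), (0,9), (1,1), (1,4), (1,7), (1,10), (2,2), (2,5), (2,8), (2,11)}; {(0,0), (0,3), (0,6), (0,9), (1,2), (1,5), (1,8), (1,11), (2,1), (2,4), (2,7), (2,10)}.
So G has 4 subgroups of order 12.

4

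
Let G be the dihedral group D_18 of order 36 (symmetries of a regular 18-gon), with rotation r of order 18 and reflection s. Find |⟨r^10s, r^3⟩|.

12

|⟨r^10s⟩| = 2 and |⟨r^3⟩| = 6, so |H| is a multiple of lcm(2, 6) = 6 and divides |G| = 36.
Closing under the operation: H = {e, r^3, r^6, r^9, r^12, r^15, rs, r^4s, r^7s, r^10s, r^13s, r^16s}, so |H| = 12.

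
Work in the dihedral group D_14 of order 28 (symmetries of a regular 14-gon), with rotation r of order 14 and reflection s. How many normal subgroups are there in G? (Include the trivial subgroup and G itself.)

7

G has 28 subgroups. Checking conjugation-invariance by order — order 1: 1/1 normal; order 2: 1/15 normal; order 4: 0/7 normal; order 7: 1/1 normal; order 14: 3/3 normal; order 28: 1/1 normal.
Total normal subgroups: 7.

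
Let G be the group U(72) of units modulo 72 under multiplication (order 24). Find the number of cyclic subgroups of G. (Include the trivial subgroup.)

Group the elements of G by the cyclic subgroup they generate; each cyclic subgroup of order d accounts for φ(d) elements.
Cyclic subgroups by order — order 1: 1; order 2: 7; order 3: 1; order 6: 7.
Total: 16.

16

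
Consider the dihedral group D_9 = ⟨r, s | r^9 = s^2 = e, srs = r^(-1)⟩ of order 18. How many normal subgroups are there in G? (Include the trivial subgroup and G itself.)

4

G has 16 subgroups. Checking conjugation-invariance by order — order 1: 1/1 normal; order 2: 0/9 normal; order 3: 1/1 normal; order 6: 0/3 normal; order 9: 1/1 normal; order 18: 1/1 normal.
Total normal subgroups: 4.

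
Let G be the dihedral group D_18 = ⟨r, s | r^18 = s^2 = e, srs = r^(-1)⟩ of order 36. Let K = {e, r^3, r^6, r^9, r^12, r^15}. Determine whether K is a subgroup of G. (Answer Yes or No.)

Yes

|K| = 6 divides |G| = 36, consistent with Lagrange.
K contains the identity, every element's inverse is in K, and K is closed under ·: it is a subgroup.
In fact K = ⟨r^15⟩.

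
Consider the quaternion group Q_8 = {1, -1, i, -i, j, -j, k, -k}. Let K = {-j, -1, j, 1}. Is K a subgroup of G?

|K| = 4 divides |G| = 8, consistent with Lagrange.
K contains the identity, every element's inverse is in K, and K is closed under ·: it is a subgroup.
In fact K = ⟨j⟩.

Yes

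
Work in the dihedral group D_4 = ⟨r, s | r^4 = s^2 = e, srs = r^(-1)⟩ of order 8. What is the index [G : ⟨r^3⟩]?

|⟨r^3⟩| = 4 and |G| = 8.
By Lagrange, [G : H] = |G|/|H| = 8/4 = 2.

2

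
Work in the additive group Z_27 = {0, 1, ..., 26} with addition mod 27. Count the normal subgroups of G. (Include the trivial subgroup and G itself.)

4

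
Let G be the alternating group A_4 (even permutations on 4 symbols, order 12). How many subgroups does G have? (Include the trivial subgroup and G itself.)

|G| = 12, so by Lagrange every subgroup order divides 12. Divisors: 1, 2, 3, 4, 6, 12.
Subgroups by order — order 1: 1; order 2: 3; order 3: 4; order 4: 1; order 6: 0; order 12: 1.
Total: 1 + 3 + 4 + 1 + 0 + 1 = 10.

10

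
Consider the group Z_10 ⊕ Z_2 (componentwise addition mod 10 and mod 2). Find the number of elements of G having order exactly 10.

12

An element (a,b) has order lcm(ord(a), ord(b)); count pairs with lcm equal to 10.
Enumerating gives 12 such elements.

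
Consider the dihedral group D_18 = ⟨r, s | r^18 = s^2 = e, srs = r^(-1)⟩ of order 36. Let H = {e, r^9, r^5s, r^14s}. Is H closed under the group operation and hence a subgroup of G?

|H| = 4 divides |G| = 36, consistent with Lagrange.
H contains the identity, every element's inverse is in H, and H is closed under ·: it is a subgroup.

Yes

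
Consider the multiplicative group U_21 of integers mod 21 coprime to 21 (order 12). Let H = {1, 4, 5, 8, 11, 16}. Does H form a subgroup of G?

5 ∈ H but its inverse 17 ∉ H, so H is not a subgroup.

No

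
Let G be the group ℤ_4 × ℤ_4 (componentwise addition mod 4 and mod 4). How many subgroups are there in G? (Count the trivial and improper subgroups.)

|G| = 16, so by Lagrange every subgroup order divides 16. Divisors: 1, 2, 4, 8, 16.
Subgroups by order — order 1: 1; order 2: 3; order 4: 7; order 8: 3; order 16: 1.
Total: 1 + 3 + 7 + 3 + 1 = 15.

15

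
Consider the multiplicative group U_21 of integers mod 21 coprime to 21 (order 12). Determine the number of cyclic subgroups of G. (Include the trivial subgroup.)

A cyclic subgroup of order d is generated by each of its φ(d) elements of order d, so the cyclic subgroups of order d number (#elements of order d)/φ(d).
Cyclic subgroups by order — order 1: 1; order 2: 3; order 3: 1; order 6: 3.
Total: 8.

8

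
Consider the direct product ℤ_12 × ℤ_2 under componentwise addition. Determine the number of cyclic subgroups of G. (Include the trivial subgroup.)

A cyclic subgroup of order d is generated by each of its φ(d) elements of order d, so the cyclic subgroups of order d number (#elements of order d)/φ(d).
Cyclic subgroups by order — order 1: 1; order 2: 3; order 3: 1; order 4: 2; order 6: 3; order 12: 2.
Total: 12.

12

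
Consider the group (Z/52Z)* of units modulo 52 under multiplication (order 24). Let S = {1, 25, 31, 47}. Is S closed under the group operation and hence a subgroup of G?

Yes

|S| = 4 divides |G| = 24, consistent with Lagrange.
S contains the identity, every element's inverse is in S, and S is closed under ·: it is a subgroup.
In fact S = ⟨47⟩.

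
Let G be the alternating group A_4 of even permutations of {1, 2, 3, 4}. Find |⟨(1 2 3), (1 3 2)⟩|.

|⟨(1 2 3)⟩| = 3 and |⟨(1 3 2)⟩| = 3, so |H| is a multiple of lcm(3, 3) = 3 and divides |G| = 12.
Closing under the operation: H = {e, (1 2 3), (1 3 2)}, so |H| = 3.

3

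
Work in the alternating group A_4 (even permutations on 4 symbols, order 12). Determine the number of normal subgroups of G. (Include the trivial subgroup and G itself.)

3

G has 10 subgroups. Checking conjugation-invariance by order — order 1: 1/1 normal; order 2: 0/3 normal; order 3: 0/4 normal; order 4: 1/1 normal; order 12: 1/1 normal.
Total normal subgroups: 3.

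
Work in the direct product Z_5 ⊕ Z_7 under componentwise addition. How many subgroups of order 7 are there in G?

1

|G| = 35 and 7 | 35, so subgroups of order 7 are possible by Lagrange.
The subgroups of order 7 are: {(0,0), (0,1), (0,2), (0,3), (0,4), (0,5), (0,6)}.
So G has 1 subgroup of order 7.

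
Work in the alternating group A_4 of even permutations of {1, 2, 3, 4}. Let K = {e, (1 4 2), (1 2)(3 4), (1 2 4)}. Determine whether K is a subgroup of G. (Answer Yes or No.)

No

Closure fails: (1 2 4) ∘ (1 2)(3 4) = (1 4 3) ∉ K. So K is not a subgroup.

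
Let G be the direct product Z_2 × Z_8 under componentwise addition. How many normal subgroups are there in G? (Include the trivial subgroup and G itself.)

11

G is abelian, so every subgroup is normal.
G has 11 subgroups in total, hence 11 normal subgroups.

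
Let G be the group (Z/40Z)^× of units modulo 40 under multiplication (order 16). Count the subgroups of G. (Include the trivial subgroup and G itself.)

27

|G| = 16, so by Lagrange every subgroup order divides 16. Divisors: 1, 2, 4, 8, 16.
Subgroups by order — order 1: 1; order 2: 7; order 4: 11; order 8: 7; order 16: 1.
Total: 1 + 7 + 11 + 7 + 1 = 27.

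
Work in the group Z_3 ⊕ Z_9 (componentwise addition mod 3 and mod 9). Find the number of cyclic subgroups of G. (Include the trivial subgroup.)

8

Each element a generates a cyclic subgroup ⟨a⟩; distinct elements may generate the same one (a cyclic group of order d has φ(d) generators).
Cyclic subgroups by order — order 1: 1; order 3: 4; order 9: 3.
Total: 8.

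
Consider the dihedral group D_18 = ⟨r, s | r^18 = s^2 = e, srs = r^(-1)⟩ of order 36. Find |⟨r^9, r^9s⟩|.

|⟨r^9⟩| = 2 and |⟨r^9s⟩| = 2, so |H| is a multiple of lcm(2, 2) = 2 and divides |G| = 36.
Closing under the operation: H = {e, r^9, s, r^9s}, so |H| = 4.

4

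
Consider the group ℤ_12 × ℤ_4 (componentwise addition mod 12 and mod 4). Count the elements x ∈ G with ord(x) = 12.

24

An element (a,b) has order lcm(ord(a), ord(b)); count pairs with lcm equal to 12.
Enumerating gives 24 such elements.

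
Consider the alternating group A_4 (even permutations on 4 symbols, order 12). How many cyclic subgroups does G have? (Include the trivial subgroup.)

8

Group the elements of G by the cyclic subgroup they generate; each cyclic subgroup of order d accounts for φ(d) elements.
Cyclic subgroups by order — order 1: 1; order 2: 3; order 3: 4.
Total: 8.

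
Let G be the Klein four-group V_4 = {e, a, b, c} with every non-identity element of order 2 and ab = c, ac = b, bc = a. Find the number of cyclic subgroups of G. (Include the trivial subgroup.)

4

Each element a generates a cyclic subgroup ⟨a⟩; distinct elements may generate the same one (a cyclic group of order d has φ(d) generators).
Cyclic subgroups by order — order 1: 1; order 2: 3.
Total: 4.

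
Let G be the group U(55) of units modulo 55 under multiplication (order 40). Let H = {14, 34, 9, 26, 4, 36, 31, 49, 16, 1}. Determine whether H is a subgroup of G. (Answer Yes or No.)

Yes

|H| = 10 divides |G| = 40, consistent with Lagrange.
H contains the identity, every element's inverse is in H, and H is closed under ·: it is a subgroup.
In fact H = ⟨4⟩.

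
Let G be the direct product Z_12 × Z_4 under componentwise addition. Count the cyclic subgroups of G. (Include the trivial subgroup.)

20

A cyclic subgroup of order d is generated by each of its φ(d) elements of order d, so the cyclic subgroups of order d number (#elements of order d)/φ(d).
Cyclic subgroups by order — order 1: 1; order 2: 3; order 3: 1; order 4: 6; order 6: 3; order 12: 6.
Total: 20.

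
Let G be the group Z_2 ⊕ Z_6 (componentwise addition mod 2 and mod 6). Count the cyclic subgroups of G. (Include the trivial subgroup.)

8

A cyclic subgroup of order d is generated by each of its φ(d) elements of order d, so the cyclic subgroups of order d number (#elements of order d)/φ(d).
Cyclic subgroups by order — order 1: 1; order 2: 3; order 3: 1; order 6: 3.
Total: 8.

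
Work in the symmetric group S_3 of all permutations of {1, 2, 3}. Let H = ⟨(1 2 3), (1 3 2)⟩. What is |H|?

3

|⟨(1 2 3)⟩| = 3 and |⟨(1 3 2)⟩| = 3, so |H| is a multiple of lcm(3, 3) = 3 and divides |G| = 6.
Closing under the operation: H = {e, (1 2 3), (1 3 2)}, so |H| = 3.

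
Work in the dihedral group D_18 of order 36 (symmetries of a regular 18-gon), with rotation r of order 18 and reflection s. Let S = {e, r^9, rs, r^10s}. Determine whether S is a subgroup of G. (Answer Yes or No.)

|S| = 4 divides |G| = 36, consistent with Lagrange.
S contains the identity, every element's inverse is in S, and S is closed under ·: it is a subgroup.

Yes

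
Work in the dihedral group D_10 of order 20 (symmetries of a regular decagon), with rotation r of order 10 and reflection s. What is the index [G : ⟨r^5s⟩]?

|⟨r^5s⟩| = 2 and |G| = 20.
By Lagrange, [G : H] = |G|/|H| = 20/2 = 10.

10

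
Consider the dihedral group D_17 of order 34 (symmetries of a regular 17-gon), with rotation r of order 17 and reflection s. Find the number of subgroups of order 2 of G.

17

|G| = 34 and 2 | 34, so subgroups of order 2 are possible by Lagrange.
The subgroups of order 2 are: {e, r^10s}; {e, r^11s}; {e, r^12s}; {e, r^13s}; … (17 in all).
So G has 17 subgroups of order 2.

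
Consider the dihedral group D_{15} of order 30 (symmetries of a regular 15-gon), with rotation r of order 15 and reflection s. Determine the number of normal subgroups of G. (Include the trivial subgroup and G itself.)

G has 28 subgroups. Checking conjugation-invariance by order — order 1: 1/1 normal; order 2: 0/15 normal; order 3: 1/1 normal; order 5: 1/1 normal; order 6: 0/5 normal; order 10: 0/3 normal; order 15: 1/1 normal; order 30: 1/1 normal.
Total normal subgroups: 5.

5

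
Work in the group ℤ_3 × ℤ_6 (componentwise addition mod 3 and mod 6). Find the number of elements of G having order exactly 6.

8

An element (a,b) has order lcm(ord(a), ord(b)); count pairs with lcm equal to 6.
Enumerating gives 8 such elements.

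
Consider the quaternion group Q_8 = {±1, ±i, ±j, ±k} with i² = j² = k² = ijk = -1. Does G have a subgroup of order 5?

No

5 does not divide |G| = 8, so by Lagrange no subgroup of order 5 exists.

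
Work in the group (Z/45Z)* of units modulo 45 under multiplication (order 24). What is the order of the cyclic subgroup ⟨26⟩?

Compute successive powers of 26 mod 45: 26, 1; 26^2 ≡ 1 (mod 45).
So |⟨26⟩| = 2.

2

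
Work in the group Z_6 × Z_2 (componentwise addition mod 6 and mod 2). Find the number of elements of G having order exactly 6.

6

An element (a,b) has order lcm(ord(a), ord(b)); count pairs with lcm equal to 6.
Enumerating gives 6 such elements.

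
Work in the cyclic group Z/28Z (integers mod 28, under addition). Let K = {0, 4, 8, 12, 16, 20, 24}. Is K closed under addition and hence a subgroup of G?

Yes

|K| = 7 divides |G| = 28, consistent with Lagrange.
K contains the identity, every element's inverse is in K, and K is closed under +: it is a subgroup.
In fact K = ⟨16⟩.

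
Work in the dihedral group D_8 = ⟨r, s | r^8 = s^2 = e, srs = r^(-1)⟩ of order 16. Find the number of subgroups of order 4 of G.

|G| = 16 and 4 | 16, so subgroups of order 4 are possible by Lagrange.
The subgroups of order 4 are: {e, r^2, r^4, r^6}; {e, r^4, r^2s, r^6s}; {e, r^4, r^3s, r^7s}; {e, r^4, s, r^4s}; … (5 in all).
So G has 5 subgroups of order 4.

5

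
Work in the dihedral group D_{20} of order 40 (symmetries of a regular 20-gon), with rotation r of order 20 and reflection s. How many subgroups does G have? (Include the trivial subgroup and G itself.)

|G| = 40, so by Lagrange every subgroup order divides 40. Divisors: 1, 2, 4, 5, 8, 10, 20, 40.
Subgroups by order — order 1: 1; order 2: 21; order 4: 11; order 5: 1; order 8: 5; order 10: 5; order 20: 3; order 40: 1.
Total: 1 + 21 + 11 + 1 + 5 + 5 + 3 + 1 = 48.

48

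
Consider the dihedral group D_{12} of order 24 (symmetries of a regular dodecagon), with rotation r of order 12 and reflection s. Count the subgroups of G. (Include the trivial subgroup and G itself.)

34

|G| = 24, so by Lagrange every subgroup order divides 24. Divisors: 1, 2, 3, 4, 6, 8, 12, 24.
Subgroups by order — order 1: 1; order 2: 13; order 3: 1; order 4: 7; order 6: 5; order 8: 3; order 12: 3; order 24: 1.
Total: 1 + 13 + 1 + 7 + 5 + 3 + 3 + 1 = 34.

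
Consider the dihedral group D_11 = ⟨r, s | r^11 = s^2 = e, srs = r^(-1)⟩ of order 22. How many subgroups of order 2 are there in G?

11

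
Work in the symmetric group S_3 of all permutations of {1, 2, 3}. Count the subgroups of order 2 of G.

|G| = 6 and 2 | 6, so subgroups of order 2 are possible by Lagrange.
The subgroups of order 2 are: {e, (1 2)}; {e, (1 3)}; {e, (2 3)}.
So G has 3 subgroups of order 2.

3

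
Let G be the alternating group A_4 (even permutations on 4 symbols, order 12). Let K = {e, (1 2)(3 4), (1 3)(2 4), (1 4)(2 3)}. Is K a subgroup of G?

|K| = 4 divides |G| = 12, consistent with Lagrange.
K contains the identity, every element's inverse is in K, and K is closed under ∘: it is a subgroup.

Yes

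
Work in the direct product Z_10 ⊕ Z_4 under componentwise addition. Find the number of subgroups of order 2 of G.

3

|G| = 40 and 2 | 40, so subgroups of order 2 are possible by Lagrange.
The subgroups of order 2 are: {(0,0), (0,2)}; {(0,0), (5,0)}; {(0,0), (5,2)}.
So G has 3 subgroups of order 2.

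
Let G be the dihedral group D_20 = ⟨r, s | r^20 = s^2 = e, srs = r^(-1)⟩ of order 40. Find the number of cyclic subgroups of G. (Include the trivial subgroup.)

A cyclic subgroup of order d is generated by each of its φ(d) elements of order d, so the cyclic subgroups of order d number (#elements of order d)/φ(d).
Cyclic subgroups by order — order 1: 1; order 2: 21; order 4: 1; order 5: 1; order 10: 1; order 20: 1.
Total: 26.

26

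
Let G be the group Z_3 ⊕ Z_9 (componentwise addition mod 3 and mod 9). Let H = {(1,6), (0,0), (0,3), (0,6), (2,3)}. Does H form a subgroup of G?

No

|H| = 5 does not divide |G| = 27, so by Lagrange H is not a subgroup.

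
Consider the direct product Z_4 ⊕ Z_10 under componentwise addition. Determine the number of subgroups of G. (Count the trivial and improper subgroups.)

|G| = 40, so by Lagrange every subgroup order divides 40. Divisors: 1, 2, 4, 5, 8, 10, 20, 40.
Subgroups by order — order 1: 1; order 2: 3; order 4: 3; order 5: 1; order 8: 1; order 10: 3; order 20: 3; order 40: 1.
Total: 1 + 3 + 3 + 1 + 1 + 3 + 3 + 1 = 16.

16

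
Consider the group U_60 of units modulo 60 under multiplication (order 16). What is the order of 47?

Compute successive powers of 47 mod 60: 47, 49, 23, 1; 47^4 ≡ 1 (mod 60).
So |⟨47⟩| = 4.

4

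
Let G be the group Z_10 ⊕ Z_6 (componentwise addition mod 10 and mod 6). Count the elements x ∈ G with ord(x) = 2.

3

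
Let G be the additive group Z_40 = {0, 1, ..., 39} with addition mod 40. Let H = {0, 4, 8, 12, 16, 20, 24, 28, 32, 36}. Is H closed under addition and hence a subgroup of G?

|H| = 10 divides |G| = 40, consistent with Lagrange.
H contains the identity, every element's inverse is in H, and H is closed under +: it is a subgroup.
In fact H = ⟨4⟩.

Yes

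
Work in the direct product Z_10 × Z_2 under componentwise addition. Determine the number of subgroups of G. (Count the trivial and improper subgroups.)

10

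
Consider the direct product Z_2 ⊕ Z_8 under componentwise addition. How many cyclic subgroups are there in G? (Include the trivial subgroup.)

A cyclic subgroup of order d is generated by each of its φ(d) elements of order d, so the cyclic subgroups of order d number (#elements of order d)/φ(d).
Cyclic subgroups by order — order 1: 1; order 2: 3; order 4: 2; order 8: 2.
Total: 8.

8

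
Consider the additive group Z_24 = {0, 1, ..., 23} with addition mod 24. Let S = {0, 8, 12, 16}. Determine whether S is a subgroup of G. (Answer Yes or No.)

No

Closure fails: 16 + 12 = 4 ∉ S. So S is not a subgroup.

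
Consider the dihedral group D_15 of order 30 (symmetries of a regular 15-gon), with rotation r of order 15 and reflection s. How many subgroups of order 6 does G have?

|G| = 30 and 6 | 30, so subgroups of order 6 are possible by Lagrange.
The subgroups of order 6 are: {e, r^5, r^10, s, r^5s, r^10s}; {e, r^5, r^10, rs, r^6s, r^11s}; {e, r^5, r^10, r^2s, r^7s, r^12s}; {e, r^5, r^10, r^3s, r^8s, r^13s}; … (5 in all).
So G has 5 subgroups of order 6.

5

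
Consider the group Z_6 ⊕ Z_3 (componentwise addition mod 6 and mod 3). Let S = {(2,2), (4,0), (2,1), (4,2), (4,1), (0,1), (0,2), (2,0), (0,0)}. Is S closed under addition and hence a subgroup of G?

Yes

|S| = 9 divides |G| = 18, consistent with Lagrange.
S contains the identity, every element's inverse is in S, and S is closed under +: it is a subgroup.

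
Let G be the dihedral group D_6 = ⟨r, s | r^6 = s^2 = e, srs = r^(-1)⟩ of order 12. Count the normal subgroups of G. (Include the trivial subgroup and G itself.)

G has 16 subgroups. Checking conjugation-invariance by order — order 1: 1/1 normal; order 2: 1/7 normal; order 3: 1/1 normal; order 4: 0/3 normal; order 6: 3/3 normal; order 12: 1/1 normal.
Total normal subgroups: 7.

7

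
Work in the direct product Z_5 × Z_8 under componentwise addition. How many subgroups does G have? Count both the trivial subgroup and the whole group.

8

|G| = 40, so by Lagrange every subgroup order divides 40. Divisors: 1, 2, 4, 5, 8, 10, 20, 40.
Subgroups by order — order 1: 1; order 2: 1; order 4: 1; order 5: 1; order 8: 1; order 10: 1; order 20: 1; order 40: 1.
Total: 1 + 1 + 1 + 1 + 1 + 1 + 1 + 1 = 8.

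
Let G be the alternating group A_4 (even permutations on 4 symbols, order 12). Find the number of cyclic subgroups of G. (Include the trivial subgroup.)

8

Each element a generates a cyclic subgroup ⟨a⟩; distinct elements may generate the same one (a cyclic group of order d has φ(d) generators).
Cyclic subgroups by order — order 1: 1; order 2: 3; order 3: 4.
Total: 8.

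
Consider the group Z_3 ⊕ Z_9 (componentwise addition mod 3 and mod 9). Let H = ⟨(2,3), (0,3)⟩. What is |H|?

|⟨(2,3)⟩| = 3 and |⟨(0,3)⟩| = 3, so |H| is a multiple of lcm(3, 3) = 3 and divides |G| = 27.
Closing under the operation: H = {(0,0), (0,3), (0,6), (1,0), (1,3), (1,6), (2,0), (2,3), (2,6)}, so |H| = 9.

9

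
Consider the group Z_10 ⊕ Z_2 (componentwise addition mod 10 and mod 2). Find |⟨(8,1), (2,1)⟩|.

|⟨(8,1)⟩| = 10 and |⟨(2,1)⟩| = 10, so |H| is a multiple of lcm(10, 10) = 10 and divides |G| = 20.
Closing under the operation: H = {(0,0), (0,1), (2,0), (2,1), (4,0), (4,1), (6,0), (6,1), (8,0), (8,1)}, so |H| = 10.

10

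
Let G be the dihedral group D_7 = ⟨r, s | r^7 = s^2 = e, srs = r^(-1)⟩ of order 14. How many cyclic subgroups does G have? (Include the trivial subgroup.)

Each element a generates a cyclic subgroup ⟨a⟩; distinct elements may generate the same one (a cyclic group of order d has φ(d) generators).
Cyclic subgroups by order — order 1: 1; order 2: 7; order 7: 1.
Total: 9.

9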